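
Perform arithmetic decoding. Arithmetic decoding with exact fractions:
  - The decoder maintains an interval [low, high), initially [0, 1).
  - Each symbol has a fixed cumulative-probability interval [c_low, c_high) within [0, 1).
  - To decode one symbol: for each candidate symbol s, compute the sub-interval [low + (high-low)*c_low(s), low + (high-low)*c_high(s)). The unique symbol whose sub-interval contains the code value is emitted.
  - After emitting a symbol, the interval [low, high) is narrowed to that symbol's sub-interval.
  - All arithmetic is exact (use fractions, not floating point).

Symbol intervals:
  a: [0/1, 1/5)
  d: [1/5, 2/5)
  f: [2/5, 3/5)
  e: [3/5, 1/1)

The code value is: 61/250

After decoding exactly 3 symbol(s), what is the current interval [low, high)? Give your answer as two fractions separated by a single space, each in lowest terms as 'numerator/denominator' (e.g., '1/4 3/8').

Answer: 6/25 31/125

Derivation:
Step 1: interval [0/1, 1/1), width = 1/1 - 0/1 = 1/1
  'a': [0/1 + 1/1*0/1, 0/1 + 1/1*1/5) = [0/1, 1/5)
  'd': [0/1 + 1/1*1/5, 0/1 + 1/1*2/5) = [1/5, 2/5) <- contains code 61/250
  'f': [0/1 + 1/1*2/5, 0/1 + 1/1*3/5) = [2/5, 3/5)
  'e': [0/1 + 1/1*3/5, 0/1 + 1/1*1/1) = [3/5, 1/1)
  emit 'd', narrow to [1/5, 2/5)
Step 2: interval [1/5, 2/5), width = 2/5 - 1/5 = 1/5
  'a': [1/5 + 1/5*0/1, 1/5 + 1/5*1/5) = [1/5, 6/25)
  'd': [1/5 + 1/5*1/5, 1/5 + 1/5*2/5) = [6/25, 7/25) <- contains code 61/250
  'f': [1/5 + 1/5*2/5, 1/5 + 1/5*3/5) = [7/25, 8/25)
  'e': [1/5 + 1/5*3/5, 1/5 + 1/5*1/1) = [8/25, 2/5)
  emit 'd', narrow to [6/25, 7/25)
Step 3: interval [6/25, 7/25), width = 7/25 - 6/25 = 1/25
  'a': [6/25 + 1/25*0/1, 6/25 + 1/25*1/5) = [6/25, 31/125) <- contains code 61/250
  'd': [6/25 + 1/25*1/5, 6/25 + 1/25*2/5) = [31/125, 32/125)
  'f': [6/25 + 1/25*2/5, 6/25 + 1/25*3/5) = [32/125, 33/125)
  'e': [6/25 + 1/25*3/5, 6/25 + 1/25*1/1) = [33/125, 7/25)
  emit 'a', narrow to [6/25, 31/125)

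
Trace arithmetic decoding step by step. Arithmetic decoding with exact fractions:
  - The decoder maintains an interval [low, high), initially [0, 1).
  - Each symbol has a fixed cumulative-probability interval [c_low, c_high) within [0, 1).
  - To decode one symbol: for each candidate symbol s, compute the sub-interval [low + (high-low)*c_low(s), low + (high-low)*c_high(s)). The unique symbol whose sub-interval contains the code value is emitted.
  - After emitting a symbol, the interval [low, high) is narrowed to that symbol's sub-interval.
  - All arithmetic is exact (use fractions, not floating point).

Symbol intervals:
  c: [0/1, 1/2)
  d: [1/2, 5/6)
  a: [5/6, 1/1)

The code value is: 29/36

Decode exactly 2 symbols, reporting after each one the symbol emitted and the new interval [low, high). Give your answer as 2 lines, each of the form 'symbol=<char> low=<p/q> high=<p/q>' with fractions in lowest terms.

Step 1: interval [0/1, 1/1), width = 1/1 - 0/1 = 1/1
  'c': [0/1 + 1/1*0/1, 0/1 + 1/1*1/2) = [0/1, 1/2)
  'd': [0/1 + 1/1*1/2, 0/1 + 1/1*5/6) = [1/2, 5/6) <- contains code 29/36
  'a': [0/1 + 1/1*5/6, 0/1 + 1/1*1/1) = [5/6, 1/1)
  emit 'd', narrow to [1/2, 5/6)
Step 2: interval [1/2, 5/6), width = 5/6 - 1/2 = 1/3
  'c': [1/2 + 1/3*0/1, 1/2 + 1/3*1/2) = [1/2, 2/3)
  'd': [1/2 + 1/3*1/2, 1/2 + 1/3*5/6) = [2/3, 7/9)
  'a': [1/2 + 1/3*5/6, 1/2 + 1/3*1/1) = [7/9, 5/6) <- contains code 29/36
  emit 'a', narrow to [7/9, 5/6)

Answer: symbol=d low=1/2 high=5/6
symbol=a low=7/9 high=5/6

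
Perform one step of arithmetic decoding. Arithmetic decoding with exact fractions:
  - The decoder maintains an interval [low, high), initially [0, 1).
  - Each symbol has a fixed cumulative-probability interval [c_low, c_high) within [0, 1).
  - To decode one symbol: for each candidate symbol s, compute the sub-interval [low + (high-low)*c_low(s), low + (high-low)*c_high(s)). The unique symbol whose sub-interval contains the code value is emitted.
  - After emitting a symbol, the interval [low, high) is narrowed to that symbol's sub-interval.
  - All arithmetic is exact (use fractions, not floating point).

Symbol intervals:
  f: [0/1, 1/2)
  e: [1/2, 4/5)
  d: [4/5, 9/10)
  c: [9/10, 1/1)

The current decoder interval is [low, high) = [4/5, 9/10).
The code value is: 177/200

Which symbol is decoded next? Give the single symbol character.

Interval width = high − low = 9/10 − 4/5 = 1/10
Scaled code = (code − low) / width = (177/200 − 4/5) / 1/10 = 17/20
  f: [0/1, 1/2) 
  e: [1/2, 4/5) 
  d: [4/5, 9/10) ← scaled code falls here ✓
  c: [9/10, 1/1) 

Answer: d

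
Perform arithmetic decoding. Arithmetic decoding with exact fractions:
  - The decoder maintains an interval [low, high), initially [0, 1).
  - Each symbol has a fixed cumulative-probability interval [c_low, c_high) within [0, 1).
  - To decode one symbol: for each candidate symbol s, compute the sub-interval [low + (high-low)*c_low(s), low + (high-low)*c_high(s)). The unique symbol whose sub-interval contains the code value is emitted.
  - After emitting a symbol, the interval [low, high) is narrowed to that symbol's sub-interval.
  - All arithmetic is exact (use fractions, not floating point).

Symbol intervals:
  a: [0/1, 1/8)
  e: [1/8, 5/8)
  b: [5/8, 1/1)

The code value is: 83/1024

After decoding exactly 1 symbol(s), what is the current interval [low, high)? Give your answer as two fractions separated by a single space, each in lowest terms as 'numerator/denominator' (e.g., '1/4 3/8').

Answer: 0/1 1/8

Derivation:
Step 1: interval [0/1, 1/1), width = 1/1 - 0/1 = 1/1
  'a': [0/1 + 1/1*0/1, 0/1 + 1/1*1/8) = [0/1, 1/8) <- contains code 83/1024
  'e': [0/1 + 1/1*1/8, 0/1 + 1/1*5/8) = [1/8, 5/8)
  'b': [0/1 + 1/1*5/8, 0/1 + 1/1*1/1) = [5/8, 1/1)
  emit 'a', narrow to [0/1, 1/8)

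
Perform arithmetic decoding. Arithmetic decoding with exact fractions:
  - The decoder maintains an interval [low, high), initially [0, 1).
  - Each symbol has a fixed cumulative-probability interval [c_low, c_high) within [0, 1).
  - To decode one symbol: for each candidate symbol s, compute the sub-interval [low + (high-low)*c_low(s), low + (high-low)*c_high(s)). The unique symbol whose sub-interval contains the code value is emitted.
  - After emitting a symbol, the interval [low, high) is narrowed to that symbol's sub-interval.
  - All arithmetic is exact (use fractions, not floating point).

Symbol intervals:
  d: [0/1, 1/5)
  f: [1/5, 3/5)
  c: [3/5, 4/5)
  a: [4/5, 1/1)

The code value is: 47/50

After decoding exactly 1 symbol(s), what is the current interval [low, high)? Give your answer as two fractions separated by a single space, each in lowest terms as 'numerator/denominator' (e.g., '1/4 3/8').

Step 1: interval [0/1, 1/1), width = 1/1 - 0/1 = 1/1
  'd': [0/1 + 1/1*0/1, 0/1 + 1/1*1/5) = [0/1, 1/5)
  'f': [0/1 + 1/1*1/5, 0/1 + 1/1*3/5) = [1/5, 3/5)
  'c': [0/1 + 1/1*3/5, 0/1 + 1/1*4/5) = [3/5, 4/5)
  'a': [0/1 + 1/1*4/5, 0/1 + 1/1*1/1) = [4/5, 1/1) <- contains code 47/50
  emit 'a', narrow to [4/5, 1/1)

Answer: 4/5 1/1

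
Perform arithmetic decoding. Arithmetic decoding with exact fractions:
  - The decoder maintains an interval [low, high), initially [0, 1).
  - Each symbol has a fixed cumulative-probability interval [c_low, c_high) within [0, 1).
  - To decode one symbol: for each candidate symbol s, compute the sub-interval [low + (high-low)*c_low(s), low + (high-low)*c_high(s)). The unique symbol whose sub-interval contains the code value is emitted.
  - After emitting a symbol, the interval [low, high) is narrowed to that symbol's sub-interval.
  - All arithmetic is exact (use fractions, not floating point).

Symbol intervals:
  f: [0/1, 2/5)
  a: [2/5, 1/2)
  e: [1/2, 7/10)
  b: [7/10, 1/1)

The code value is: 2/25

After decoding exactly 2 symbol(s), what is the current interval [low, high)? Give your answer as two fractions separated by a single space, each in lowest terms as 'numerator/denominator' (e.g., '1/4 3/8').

Step 1: interval [0/1, 1/1), width = 1/1 - 0/1 = 1/1
  'f': [0/1 + 1/1*0/1, 0/1 + 1/1*2/5) = [0/1, 2/5) <- contains code 2/25
  'a': [0/1 + 1/1*2/5, 0/1 + 1/1*1/2) = [2/5, 1/2)
  'e': [0/1 + 1/1*1/2, 0/1 + 1/1*7/10) = [1/2, 7/10)
  'b': [0/1 + 1/1*7/10, 0/1 + 1/1*1/1) = [7/10, 1/1)
  emit 'f', narrow to [0/1, 2/5)
Step 2: interval [0/1, 2/5), width = 2/5 - 0/1 = 2/5
  'f': [0/1 + 2/5*0/1, 0/1 + 2/5*2/5) = [0/1, 4/25) <- contains code 2/25
  'a': [0/1 + 2/5*2/5, 0/1 + 2/5*1/2) = [4/25, 1/5)
  'e': [0/1 + 2/5*1/2, 0/1 + 2/5*7/10) = [1/5, 7/25)
  'b': [0/1 + 2/5*7/10, 0/1 + 2/5*1/1) = [7/25, 2/5)
  emit 'f', narrow to [0/1, 4/25)

Answer: 0/1 4/25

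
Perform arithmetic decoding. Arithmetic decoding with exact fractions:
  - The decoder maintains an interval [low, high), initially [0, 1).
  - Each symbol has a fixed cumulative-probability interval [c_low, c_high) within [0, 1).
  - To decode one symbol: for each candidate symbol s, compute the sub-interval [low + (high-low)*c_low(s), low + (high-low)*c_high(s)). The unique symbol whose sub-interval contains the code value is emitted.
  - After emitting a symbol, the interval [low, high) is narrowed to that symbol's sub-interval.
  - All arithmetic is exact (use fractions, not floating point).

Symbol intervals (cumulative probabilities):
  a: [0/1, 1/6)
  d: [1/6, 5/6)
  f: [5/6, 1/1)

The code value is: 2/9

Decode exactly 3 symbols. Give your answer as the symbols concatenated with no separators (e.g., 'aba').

Answer: dad

Derivation:
Step 1: interval [0/1, 1/1), width = 1/1 - 0/1 = 1/1
  'a': [0/1 + 1/1*0/1, 0/1 + 1/1*1/6) = [0/1, 1/6)
  'd': [0/1 + 1/1*1/6, 0/1 + 1/1*5/6) = [1/6, 5/6) <- contains code 2/9
  'f': [0/1 + 1/1*5/6, 0/1 + 1/1*1/1) = [5/6, 1/1)
  emit 'd', narrow to [1/6, 5/6)
Step 2: interval [1/6, 5/6), width = 5/6 - 1/6 = 2/3
  'a': [1/6 + 2/3*0/1, 1/6 + 2/3*1/6) = [1/6, 5/18) <- contains code 2/9
  'd': [1/6 + 2/3*1/6, 1/6 + 2/3*5/6) = [5/18, 13/18)
  'f': [1/6 + 2/3*5/6, 1/6 + 2/3*1/1) = [13/18, 5/6)
  emit 'a', narrow to [1/6, 5/18)
Step 3: interval [1/6, 5/18), width = 5/18 - 1/6 = 1/9
  'a': [1/6 + 1/9*0/1, 1/6 + 1/9*1/6) = [1/6, 5/27)
  'd': [1/6 + 1/9*1/6, 1/6 + 1/9*5/6) = [5/27, 7/27) <- contains code 2/9
  'f': [1/6 + 1/9*5/6, 1/6 + 1/9*1/1) = [7/27, 5/18)
  emit 'd', narrow to [5/27, 7/27)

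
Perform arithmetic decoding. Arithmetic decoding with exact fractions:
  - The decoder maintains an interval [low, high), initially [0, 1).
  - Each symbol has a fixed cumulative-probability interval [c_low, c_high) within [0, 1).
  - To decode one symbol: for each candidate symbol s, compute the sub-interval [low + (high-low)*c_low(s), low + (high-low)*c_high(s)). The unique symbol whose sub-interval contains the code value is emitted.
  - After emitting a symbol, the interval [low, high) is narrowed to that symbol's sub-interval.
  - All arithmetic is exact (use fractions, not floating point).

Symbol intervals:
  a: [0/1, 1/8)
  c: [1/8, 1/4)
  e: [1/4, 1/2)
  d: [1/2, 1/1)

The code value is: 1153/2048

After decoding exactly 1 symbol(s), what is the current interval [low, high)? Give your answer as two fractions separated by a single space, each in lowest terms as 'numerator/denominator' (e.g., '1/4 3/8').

Step 1: interval [0/1, 1/1), width = 1/1 - 0/1 = 1/1
  'a': [0/1 + 1/1*0/1, 0/1 + 1/1*1/8) = [0/1, 1/8)
  'c': [0/1 + 1/1*1/8, 0/1 + 1/1*1/4) = [1/8, 1/4)
  'e': [0/1 + 1/1*1/4, 0/1 + 1/1*1/2) = [1/4, 1/2)
  'd': [0/1 + 1/1*1/2, 0/1 + 1/1*1/1) = [1/2, 1/1) <- contains code 1153/2048
  emit 'd', narrow to [1/2, 1/1)

Answer: 1/2 1/1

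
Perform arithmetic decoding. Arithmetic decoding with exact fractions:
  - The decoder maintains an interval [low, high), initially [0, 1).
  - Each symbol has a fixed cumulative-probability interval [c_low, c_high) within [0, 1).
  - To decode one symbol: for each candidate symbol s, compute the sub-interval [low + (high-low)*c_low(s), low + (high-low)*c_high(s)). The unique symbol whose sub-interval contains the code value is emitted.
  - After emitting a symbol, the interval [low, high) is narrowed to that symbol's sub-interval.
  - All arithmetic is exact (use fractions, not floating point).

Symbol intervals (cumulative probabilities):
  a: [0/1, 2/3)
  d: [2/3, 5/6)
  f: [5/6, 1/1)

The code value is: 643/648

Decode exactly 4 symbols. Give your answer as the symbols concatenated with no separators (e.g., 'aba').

Step 1: interval [0/1, 1/1), width = 1/1 - 0/1 = 1/1
  'a': [0/1 + 1/1*0/1, 0/1 + 1/1*2/3) = [0/1, 2/3)
  'd': [0/1 + 1/1*2/3, 0/1 + 1/1*5/6) = [2/3, 5/6)
  'f': [0/1 + 1/1*5/6, 0/1 + 1/1*1/1) = [5/6, 1/1) <- contains code 643/648
  emit 'f', narrow to [5/6, 1/1)
Step 2: interval [5/6, 1/1), width = 1/1 - 5/6 = 1/6
  'a': [5/6 + 1/6*0/1, 5/6 + 1/6*2/3) = [5/6, 17/18)
  'd': [5/6 + 1/6*2/3, 5/6 + 1/6*5/6) = [17/18, 35/36)
  'f': [5/6 + 1/6*5/6, 5/6 + 1/6*1/1) = [35/36, 1/1) <- contains code 643/648
  emit 'f', narrow to [35/36, 1/1)
Step 3: interval [35/36, 1/1), width = 1/1 - 35/36 = 1/36
  'a': [35/36 + 1/36*0/1, 35/36 + 1/36*2/3) = [35/36, 107/108)
  'd': [35/36 + 1/36*2/3, 35/36 + 1/36*5/6) = [107/108, 215/216) <- contains code 643/648
  'f': [35/36 + 1/36*5/6, 35/36 + 1/36*1/1) = [215/216, 1/1)
  emit 'd', narrow to [107/108, 215/216)
Step 4: interval [107/108, 215/216), width = 215/216 - 107/108 = 1/216
  'a': [107/108 + 1/216*0/1, 107/108 + 1/216*2/3) = [107/108, 161/162) <- contains code 643/648
  'd': [107/108 + 1/216*2/3, 107/108 + 1/216*5/6) = [161/162, 1289/1296)
  'f': [107/108 + 1/216*5/6, 107/108 + 1/216*1/1) = [1289/1296, 215/216)
  emit 'a', narrow to [107/108, 161/162)

Answer: ffda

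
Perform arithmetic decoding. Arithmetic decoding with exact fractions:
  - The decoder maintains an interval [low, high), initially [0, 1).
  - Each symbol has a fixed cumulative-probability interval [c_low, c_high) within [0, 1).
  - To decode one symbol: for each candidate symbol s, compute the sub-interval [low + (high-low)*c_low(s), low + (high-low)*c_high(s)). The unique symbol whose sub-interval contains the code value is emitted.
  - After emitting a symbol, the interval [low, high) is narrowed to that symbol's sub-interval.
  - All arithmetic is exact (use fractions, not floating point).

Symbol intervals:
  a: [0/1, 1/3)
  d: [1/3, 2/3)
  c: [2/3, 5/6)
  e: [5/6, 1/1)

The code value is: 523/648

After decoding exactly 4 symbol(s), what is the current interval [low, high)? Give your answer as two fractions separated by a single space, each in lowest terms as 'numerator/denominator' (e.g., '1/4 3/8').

Step 1: interval [0/1, 1/1), width = 1/1 - 0/1 = 1/1
  'a': [0/1 + 1/1*0/1, 0/1 + 1/1*1/3) = [0/1, 1/3)
  'd': [0/1 + 1/1*1/3, 0/1 + 1/1*2/3) = [1/3, 2/3)
  'c': [0/1 + 1/1*2/3, 0/1 + 1/1*5/6) = [2/3, 5/6) <- contains code 523/648
  'e': [0/1 + 1/1*5/6, 0/1 + 1/1*1/1) = [5/6, 1/1)
  emit 'c', narrow to [2/3, 5/6)
Step 2: interval [2/3, 5/6), width = 5/6 - 2/3 = 1/6
  'a': [2/3 + 1/6*0/1, 2/3 + 1/6*1/3) = [2/3, 13/18)
  'd': [2/3 + 1/6*1/3, 2/3 + 1/6*2/3) = [13/18, 7/9)
  'c': [2/3 + 1/6*2/3, 2/3 + 1/6*5/6) = [7/9, 29/36)
  'e': [2/3 + 1/6*5/6, 2/3 + 1/6*1/1) = [29/36, 5/6) <- contains code 523/648
  emit 'e', narrow to [29/36, 5/6)
Step 3: interval [29/36, 5/6), width = 5/6 - 29/36 = 1/36
  'a': [29/36 + 1/36*0/1, 29/36 + 1/36*1/3) = [29/36, 22/27) <- contains code 523/648
  'd': [29/36 + 1/36*1/3, 29/36 + 1/36*2/3) = [22/27, 89/108)
  'c': [29/36 + 1/36*2/3, 29/36 + 1/36*5/6) = [89/108, 179/216)
  'e': [29/36 + 1/36*5/6, 29/36 + 1/36*1/1) = [179/216, 5/6)
  emit 'a', narrow to [29/36, 22/27)
Step 4: interval [29/36, 22/27), width = 22/27 - 29/36 = 1/108
  'a': [29/36 + 1/108*0/1, 29/36 + 1/108*1/3) = [29/36, 131/162) <- contains code 523/648
  'd': [29/36 + 1/108*1/3, 29/36 + 1/108*2/3) = [131/162, 263/324)
  'c': [29/36 + 1/108*2/3, 29/36 + 1/108*5/6) = [263/324, 527/648)
  'e': [29/36 + 1/108*5/6, 29/36 + 1/108*1/1) = [527/648, 22/27)
  emit 'a', narrow to [29/36, 131/162)

Answer: 29/36 131/162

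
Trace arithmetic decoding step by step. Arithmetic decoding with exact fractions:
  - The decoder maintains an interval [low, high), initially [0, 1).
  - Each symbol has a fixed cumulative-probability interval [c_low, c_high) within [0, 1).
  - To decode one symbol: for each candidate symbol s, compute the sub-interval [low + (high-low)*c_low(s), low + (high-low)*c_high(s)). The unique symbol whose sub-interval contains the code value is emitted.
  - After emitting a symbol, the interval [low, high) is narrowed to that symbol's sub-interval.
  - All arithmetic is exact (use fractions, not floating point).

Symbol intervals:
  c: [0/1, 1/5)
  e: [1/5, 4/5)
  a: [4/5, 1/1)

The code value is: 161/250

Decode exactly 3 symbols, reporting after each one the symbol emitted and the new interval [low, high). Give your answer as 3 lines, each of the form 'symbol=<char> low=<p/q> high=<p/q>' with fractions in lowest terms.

Step 1: interval [0/1, 1/1), width = 1/1 - 0/1 = 1/1
  'c': [0/1 + 1/1*0/1, 0/1 + 1/1*1/5) = [0/1, 1/5)
  'e': [0/1 + 1/1*1/5, 0/1 + 1/1*4/5) = [1/5, 4/5) <- contains code 161/250
  'a': [0/1 + 1/1*4/5, 0/1 + 1/1*1/1) = [4/5, 1/1)
  emit 'e', narrow to [1/5, 4/5)
Step 2: interval [1/5, 4/5), width = 4/5 - 1/5 = 3/5
  'c': [1/5 + 3/5*0/1, 1/5 + 3/5*1/5) = [1/5, 8/25)
  'e': [1/5 + 3/5*1/5, 1/5 + 3/5*4/5) = [8/25, 17/25) <- contains code 161/250
  'a': [1/5 + 3/5*4/5, 1/5 + 3/5*1/1) = [17/25, 4/5)
  emit 'e', narrow to [8/25, 17/25)
Step 3: interval [8/25, 17/25), width = 17/25 - 8/25 = 9/25
  'c': [8/25 + 9/25*0/1, 8/25 + 9/25*1/5) = [8/25, 49/125)
  'e': [8/25 + 9/25*1/5, 8/25 + 9/25*4/5) = [49/125, 76/125)
  'a': [8/25 + 9/25*4/5, 8/25 + 9/25*1/1) = [76/125, 17/25) <- contains code 161/250
  emit 'a', narrow to [76/125, 17/25)

Answer: symbol=e low=1/5 high=4/5
symbol=e low=8/25 high=17/25
symbol=a low=76/125 high=17/25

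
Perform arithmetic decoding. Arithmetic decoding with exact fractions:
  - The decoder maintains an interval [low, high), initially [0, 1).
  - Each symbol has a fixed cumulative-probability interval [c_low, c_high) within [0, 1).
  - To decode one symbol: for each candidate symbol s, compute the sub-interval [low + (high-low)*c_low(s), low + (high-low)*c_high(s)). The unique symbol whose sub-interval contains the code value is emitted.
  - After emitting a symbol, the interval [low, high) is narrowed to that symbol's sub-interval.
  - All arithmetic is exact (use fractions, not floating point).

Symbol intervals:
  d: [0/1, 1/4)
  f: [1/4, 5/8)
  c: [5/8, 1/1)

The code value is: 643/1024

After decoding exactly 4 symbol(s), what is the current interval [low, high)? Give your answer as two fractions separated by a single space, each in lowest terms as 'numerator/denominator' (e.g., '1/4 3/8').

Step 1: interval [0/1, 1/1), width = 1/1 - 0/1 = 1/1
  'd': [0/1 + 1/1*0/1, 0/1 + 1/1*1/4) = [0/1, 1/4)
  'f': [0/1 + 1/1*1/4, 0/1 + 1/1*5/8) = [1/4, 5/8)
  'c': [0/1 + 1/1*5/8, 0/1 + 1/1*1/1) = [5/8, 1/1) <- contains code 643/1024
  emit 'c', narrow to [5/8, 1/1)
Step 2: interval [5/8, 1/1), width = 1/1 - 5/8 = 3/8
  'd': [5/8 + 3/8*0/1, 5/8 + 3/8*1/4) = [5/8, 23/32) <- contains code 643/1024
  'f': [5/8 + 3/8*1/4, 5/8 + 3/8*5/8) = [23/32, 55/64)
  'c': [5/8 + 3/8*5/8, 5/8 + 3/8*1/1) = [55/64, 1/1)
  emit 'd', narrow to [5/8, 23/32)
Step 3: interval [5/8, 23/32), width = 23/32 - 5/8 = 3/32
  'd': [5/8 + 3/32*0/1, 5/8 + 3/32*1/4) = [5/8, 83/128) <- contains code 643/1024
  'f': [5/8 + 3/32*1/4, 5/8 + 3/32*5/8) = [83/128, 175/256)
  'c': [5/8 + 3/32*5/8, 5/8 + 3/32*1/1) = [175/256, 23/32)
  emit 'd', narrow to [5/8, 83/128)
Step 4: interval [5/8, 83/128), width = 83/128 - 5/8 = 3/128
  'd': [5/8 + 3/128*0/1, 5/8 + 3/128*1/4) = [5/8, 323/512) <- contains code 643/1024
  'f': [5/8 + 3/128*1/4, 5/8 + 3/128*5/8) = [323/512, 655/1024)
  'c': [5/8 + 3/128*5/8, 5/8 + 3/128*1/1) = [655/1024, 83/128)
  emit 'd', narrow to [5/8, 323/512)

Answer: 5/8 323/512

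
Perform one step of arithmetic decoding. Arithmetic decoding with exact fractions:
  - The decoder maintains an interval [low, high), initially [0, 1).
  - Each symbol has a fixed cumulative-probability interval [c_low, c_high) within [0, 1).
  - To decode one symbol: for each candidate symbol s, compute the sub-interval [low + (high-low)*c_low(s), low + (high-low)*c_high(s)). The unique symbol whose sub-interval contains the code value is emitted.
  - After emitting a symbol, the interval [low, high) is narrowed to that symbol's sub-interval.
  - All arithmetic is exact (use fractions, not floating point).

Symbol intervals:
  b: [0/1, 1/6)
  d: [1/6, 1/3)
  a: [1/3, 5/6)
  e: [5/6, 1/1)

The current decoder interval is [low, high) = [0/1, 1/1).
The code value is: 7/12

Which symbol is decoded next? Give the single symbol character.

Answer: a

Derivation:
Interval width = high − low = 1/1 − 0/1 = 1/1
Scaled code = (code − low) / width = (7/12 − 0/1) / 1/1 = 7/12
  b: [0/1, 1/6) 
  d: [1/6, 1/3) 
  a: [1/3, 5/6) ← scaled code falls here ✓
  e: [5/6, 1/1) 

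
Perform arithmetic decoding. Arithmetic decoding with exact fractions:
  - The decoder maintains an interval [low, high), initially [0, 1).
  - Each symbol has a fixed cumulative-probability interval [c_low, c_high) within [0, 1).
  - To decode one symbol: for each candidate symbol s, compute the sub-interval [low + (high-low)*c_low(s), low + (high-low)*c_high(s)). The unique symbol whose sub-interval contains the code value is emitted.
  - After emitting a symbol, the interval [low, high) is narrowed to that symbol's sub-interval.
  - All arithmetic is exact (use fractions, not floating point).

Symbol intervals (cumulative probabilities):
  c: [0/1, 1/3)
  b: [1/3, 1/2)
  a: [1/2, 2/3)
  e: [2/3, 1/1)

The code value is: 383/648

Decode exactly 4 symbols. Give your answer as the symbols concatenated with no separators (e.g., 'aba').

Answer: aace

Derivation:
Step 1: interval [0/1, 1/1), width = 1/1 - 0/1 = 1/1
  'c': [0/1 + 1/1*0/1, 0/1 + 1/1*1/3) = [0/1, 1/3)
  'b': [0/1 + 1/1*1/3, 0/1 + 1/1*1/2) = [1/3, 1/2)
  'a': [0/1 + 1/1*1/2, 0/1 + 1/1*2/3) = [1/2, 2/3) <- contains code 383/648
  'e': [0/1 + 1/1*2/3, 0/1 + 1/1*1/1) = [2/3, 1/1)
  emit 'a', narrow to [1/2, 2/3)
Step 2: interval [1/2, 2/3), width = 2/3 - 1/2 = 1/6
  'c': [1/2 + 1/6*0/1, 1/2 + 1/6*1/3) = [1/2, 5/9)
  'b': [1/2 + 1/6*1/3, 1/2 + 1/6*1/2) = [5/9, 7/12)
  'a': [1/2 + 1/6*1/2, 1/2 + 1/6*2/3) = [7/12, 11/18) <- contains code 383/648
  'e': [1/2 + 1/6*2/3, 1/2 + 1/6*1/1) = [11/18, 2/3)
  emit 'a', narrow to [7/12, 11/18)
Step 3: interval [7/12, 11/18), width = 11/18 - 7/12 = 1/36
  'c': [7/12 + 1/36*0/1, 7/12 + 1/36*1/3) = [7/12, 16/27) <- contains code 383/648
  'b': [7/12 + 1/36*1/3, 7/12 + 1/36*1/2) = [16/27, 43/72)
  'a': [7/12 + 1/36*1/2, 7/12 + 1/36*2/3) = [43/72, 65/108)
  'e': [7/12 + 1/36*2/3, 7/12 + 1/36*1/1) = [65/108, 11/18)
  emit 'c', narrow to [7/12, 16/27)
Step 4: interval [7/12, 16/27), width = 16/27 - 7/12 = 1/108
  'c': [7/12 + 1/108*0/1, 7/12 + 1/108*1/3) = [7/12, 95/162)
  'b': [7/12 + 1/108*1/3, 7/12 + 1/108*1/2) = [95/162, 127/216)
  'a': [7/12 + 1/108*1/2, 7/12 + 1/108*2/3) = [127/216, 191/324)
  'e': [7/12 + 1/108*2/3, 7/12 + 1/108*1/1) = [191/324, 16/27) <- contains code 383/648
  emit 'e', narrow to [191/324, 16/27)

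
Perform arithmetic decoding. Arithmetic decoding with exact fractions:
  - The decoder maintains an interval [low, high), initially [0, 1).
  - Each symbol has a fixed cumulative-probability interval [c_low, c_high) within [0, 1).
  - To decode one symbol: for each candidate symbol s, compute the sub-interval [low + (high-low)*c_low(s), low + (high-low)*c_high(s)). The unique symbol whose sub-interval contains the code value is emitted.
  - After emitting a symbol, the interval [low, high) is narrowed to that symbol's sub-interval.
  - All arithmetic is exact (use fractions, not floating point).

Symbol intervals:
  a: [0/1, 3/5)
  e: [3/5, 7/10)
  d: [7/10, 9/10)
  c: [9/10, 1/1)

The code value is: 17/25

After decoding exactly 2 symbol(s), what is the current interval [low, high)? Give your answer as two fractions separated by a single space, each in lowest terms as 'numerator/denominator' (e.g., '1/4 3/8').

Step 1: interval [0/1, 1/1), width = 1/1 - 0/1 = 1/1
  'a': [0/1 + 1/1*0/1, 0/1 + 1/1*3/5) = [0/1, 3/5)
  'e': [0/1 + 1/1*3/5, 0/1 + 1/1*7/10) = [3/5, 7/10) <- contains code 17/25
  'd': [0/1 + 1/1*7/10, 0/1 + 1/1*9/10) = [7/10, 9/10)
  'c': [0/1 + 1/1*9/10, 0/1 + 1/1*1/1) = [9/10, 1/1)
  emit 'e', narrow to [3/5, 7/10)
Step 2: interval [3/5, 7/10), width = 7/10 - 3/5 = 1/10
  'a': [3/5 + 1/10*0/1, 3/5 + 1/10*3/5) = [3/5, 33/50)
  'e': [3/5 + 1/10*3/5, 3/5 + 1/10*7/10) = [33/50, 67/100)
  'd': [3/5 + 1/10*7/10, 3/5 + 1/10*9/10) = [67/100, 69/100) <- contains code 17/25
  'c': [3/5 + 1/10*9/10, 3/5 + 1/10*1/1) = [69/100, 7/10)
  emit 'd', narrow to [67/100, 69/100)

Answer: 67/100 69/100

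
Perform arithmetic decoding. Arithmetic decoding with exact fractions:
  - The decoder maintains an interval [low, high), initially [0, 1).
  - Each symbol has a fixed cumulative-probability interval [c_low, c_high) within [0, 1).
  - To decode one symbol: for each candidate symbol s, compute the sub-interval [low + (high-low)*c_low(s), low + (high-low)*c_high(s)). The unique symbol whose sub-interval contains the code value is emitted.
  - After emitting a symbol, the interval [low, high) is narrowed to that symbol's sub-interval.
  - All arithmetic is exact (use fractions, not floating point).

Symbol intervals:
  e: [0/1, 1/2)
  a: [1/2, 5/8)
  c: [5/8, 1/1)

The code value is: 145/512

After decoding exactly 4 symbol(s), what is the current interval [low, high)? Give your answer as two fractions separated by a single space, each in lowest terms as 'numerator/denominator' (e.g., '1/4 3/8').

Answer: 9/32 73/256

Derivation:
Step 1: interval [0/1, 1/1), width = 1/1 - 0/1 = 1/1
  'e': [0/1 + 1/1*0/1, 0/1 + 1/1*1/2) = [0/1, 1/2) <- contains code 145/512
  'a': [0/1 + 1/1*1/2, 0/1 + 1/1*5/8) = [1/2, 5/8)
  'c': [0/1 + 1/1*5/8, 0/1 + 1/1*1/1) = [5/8, 1/1)
  emit 'e', narrow to [0/1, 1/2)
Step 2: interval [0/1, 1/2), width = 1/2 - 0/1 = 1/2
  'e': [0/1 + 1/2*0/1, 0/1 + 1/2*1/2) = [0/1, 1/4)
  'a': [0/1 + 1/2*1/2, 0/1 + 1/2*5/8) = [1/4, 5/16) <- contains code 145/512
  'c': [0/1 + 1/2*5/8, 0/1 + 1/2*1/1) = [5/16, 1/2)
  emit 'a', narrow to [1/4, 5/16)
Step 3: interval [1/4, 5/16), width = 5/16 - 1/4 = 1/16
  'e': [1/4 + 1/16*0/1, 1/4 + 1/16*1/2) = [1/4, 9/32)
  'a': [1/4 + 1/16*1/2, 1/4 + 1/16*5/8) = [9/32, 37/128) <- contains code 145/512
  'c': [1/4 + 1/16*5/8, 1/4 + 1/16*1/1) = [37/128, 5/16)
  emit 'a', narrow to [9/32, 37/128)
Step 4: interval [9/32, 37/128), width = 37/128 - 9/32 = 1/128
  'e': [9/32 + 1/128*0/1, 9/32 + 1/128*1/2) = [9/32, 73/256) <- contains code 145/512
  'a': [9/32 + 1/128*1/2, 9/32 + 1/128*5/8) = [73/256, 293/1024)
  'c': [9/32 + 1/128*5/8, 9/32 + 1/128*1/1) = [293/1024, 37/128)
  emit 'e', narrow to [9/32, 73/256)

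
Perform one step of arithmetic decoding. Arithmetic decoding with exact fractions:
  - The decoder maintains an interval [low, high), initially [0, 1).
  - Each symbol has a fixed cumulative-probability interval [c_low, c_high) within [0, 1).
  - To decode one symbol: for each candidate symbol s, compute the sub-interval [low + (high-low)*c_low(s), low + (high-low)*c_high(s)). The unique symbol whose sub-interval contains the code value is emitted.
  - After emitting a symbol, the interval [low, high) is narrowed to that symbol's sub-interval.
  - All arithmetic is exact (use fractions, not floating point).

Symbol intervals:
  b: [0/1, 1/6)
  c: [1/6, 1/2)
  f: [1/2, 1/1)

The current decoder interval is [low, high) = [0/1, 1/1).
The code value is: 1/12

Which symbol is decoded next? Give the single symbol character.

Interval width = high − low = 1/1 − 0/1 = 1/1
Scaled code = (code − low) / width = (1/12 − 0/1) / 1/1 = 1/12
  b: [0/1, 1/6) ← scaled code falls here ✓
  c: [1/6, 1/2) 
  f: [1/2, 1/1) 

Answer: b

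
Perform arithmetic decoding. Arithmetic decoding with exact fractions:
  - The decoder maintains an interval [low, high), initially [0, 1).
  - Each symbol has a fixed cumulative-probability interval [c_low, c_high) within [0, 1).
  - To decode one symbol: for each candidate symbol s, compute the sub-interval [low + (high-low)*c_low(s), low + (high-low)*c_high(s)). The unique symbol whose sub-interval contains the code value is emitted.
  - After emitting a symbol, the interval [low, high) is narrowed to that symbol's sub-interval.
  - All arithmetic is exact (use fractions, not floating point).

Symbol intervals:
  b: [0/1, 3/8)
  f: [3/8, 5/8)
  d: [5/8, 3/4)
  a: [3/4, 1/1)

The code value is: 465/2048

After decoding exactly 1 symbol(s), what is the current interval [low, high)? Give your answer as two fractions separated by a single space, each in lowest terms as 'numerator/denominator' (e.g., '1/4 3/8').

Step 1: interval [0/1, 1/1), width = 1/1 - 0/1 = 1/1
  'b': [0/1 + 1/1*0/1, 0/1 + 1/1*3/8) = [0/1, 3/8) <- contains code 465/2048
  'f': [0/1 + 1/1*3/8, 0/1 + 1/1*5/8) = [3/8, 5/8)
  'd': [0/1 + 1/1*5/8, 0/1 + 1/1*3/4) = [5/8, 3/4)
  'a': [0/1 + 1/1*3/4, 0/1 + 1/1*1/1) = [3/4, 1/1)
  emit 'b', narrow to [0/1, 3/8)

Answer: 0/1 3/8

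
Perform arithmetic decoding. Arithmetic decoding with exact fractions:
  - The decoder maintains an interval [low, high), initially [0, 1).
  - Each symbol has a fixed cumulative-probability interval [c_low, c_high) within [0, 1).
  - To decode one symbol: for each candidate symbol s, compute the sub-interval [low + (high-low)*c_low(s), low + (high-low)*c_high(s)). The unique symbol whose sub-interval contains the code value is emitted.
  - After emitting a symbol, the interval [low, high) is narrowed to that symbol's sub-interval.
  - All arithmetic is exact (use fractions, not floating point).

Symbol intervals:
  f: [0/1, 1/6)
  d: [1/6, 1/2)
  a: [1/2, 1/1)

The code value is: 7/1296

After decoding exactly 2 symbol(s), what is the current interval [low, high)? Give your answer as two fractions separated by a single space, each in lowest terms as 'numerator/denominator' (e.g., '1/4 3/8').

Answer: 0/1 1/36

Derivation:
Step 1: interval [0/1, 1/1), width = 1/1 - 0/1 = 1/1
  'f': [0/1 + 1/1*0/1, 0/1 + 1/1*1/6) = [0/1, 1/6) <- contains code 7/1296
  'd': [0/1 + 1/1*1/6, 0/1 + 1/1*1/2) = [1/6, 1/2)
  'a': [0/1 + 1/1*1/2, 0/1 + 1/1*1/1) = [1/2, 1/1)
  emit 'f', narrow to [0/1, 1/6)
Step 2: interval [0/1, 1/6), width = 1/6 - 0/1 = 1/6
  'f': [0/1 + 1/6*0/1, 0/1 + 1/6*1/6) = [0/1, 1/36) <- contains code 7/1296
  'd': [0/1 + 1/6*1/6, 0/1 + 1/6*1/2) = [1/36, 1/12)
  'a': [0/1 + 1/6*1/2, 0/1 + 1/6*1/1) = [1/12, 1/6)
  emit 'f', narrow to [0/1, 1/36)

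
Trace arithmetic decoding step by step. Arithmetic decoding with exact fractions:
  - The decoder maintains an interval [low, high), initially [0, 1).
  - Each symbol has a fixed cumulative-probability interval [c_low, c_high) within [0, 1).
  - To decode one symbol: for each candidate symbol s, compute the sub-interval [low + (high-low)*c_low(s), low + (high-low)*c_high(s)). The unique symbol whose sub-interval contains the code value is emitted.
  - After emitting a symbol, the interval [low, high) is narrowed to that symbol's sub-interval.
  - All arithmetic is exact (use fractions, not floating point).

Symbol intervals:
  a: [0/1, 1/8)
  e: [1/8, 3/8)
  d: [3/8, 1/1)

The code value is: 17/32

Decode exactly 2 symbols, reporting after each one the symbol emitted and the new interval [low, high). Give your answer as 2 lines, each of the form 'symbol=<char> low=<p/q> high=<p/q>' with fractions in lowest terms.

Answer: symbol=d low=3/8 high=1/1
symbol=e low=29/64 high=39/64

Derivation:
Step 1: interval [0/1, 1/1), width = 1/1 - 0/1 = 1/1
  'a': [0/1 + 1/1*0/1, 0/1 + 1/1*1/8) = [0/1, 1/8)
  'e': [0/1 + 1/1*1/8, 0/1 + 1/1*3/8) = [1/8, 3/8)
  'd': [0/1 + 1/1*3/8, 0/1 + 1/1*1/1) = [3/8, 1/1) <- contains code 17/32
  emit 'd', narrow to [3/8, 1/1)
Step 2: interval [3/8, 1/1), width = 1/1 - 3/8 = 5/8
  'a': [3/8 + 5/8*0/1, 3/8 + 5/8*1/8) = [3/8, 29/64)
  'e': [3/8 + 5/8*1/8, 3/8 + 5/8*3/8) = [29/64, 39/64) <- contains code 17/32
  'd': [3/8 + 5/8*3/8, 3/8 + 5/8*1/1) = [39/64, 1/1)
  emit 'e', narrow to [29/64, 39/64)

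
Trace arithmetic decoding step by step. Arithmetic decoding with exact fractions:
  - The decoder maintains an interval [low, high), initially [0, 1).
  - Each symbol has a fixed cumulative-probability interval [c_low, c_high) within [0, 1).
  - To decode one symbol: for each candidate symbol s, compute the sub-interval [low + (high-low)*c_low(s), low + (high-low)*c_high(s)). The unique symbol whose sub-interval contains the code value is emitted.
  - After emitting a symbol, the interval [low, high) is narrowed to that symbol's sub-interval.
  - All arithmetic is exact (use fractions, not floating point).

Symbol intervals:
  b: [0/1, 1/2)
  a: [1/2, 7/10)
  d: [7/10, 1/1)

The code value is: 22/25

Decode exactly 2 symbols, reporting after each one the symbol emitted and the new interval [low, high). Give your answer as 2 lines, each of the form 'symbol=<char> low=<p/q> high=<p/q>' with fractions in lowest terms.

Step 1: interval [0/1, 1/1), width = 1/1 - 0/1 = 1/1
  'b': [0/1 + 1/1*0/1, 0/1 + 1/1*1/2) = [0/1, 1/2)
  'a': [0/1 + 1/1*1/2, 0/1 + 1/1*7/10) = [1/2, 7/10)
  'd': [0/1 + 1/1*7/10, 0/1 + 1/1*1/1) = [7/10, 1/1) <- contains code 22/25
  emit 'd', narrow to [7/10, 1/1)
Step 2: interval [7/10, 1/1), width = 1/1 - 7/10 = 3/10
  'b': [7/10 + 3/10*0/1, 7/10 + 3/10*1/2) = [7/10, 17/20)
  'a': [7/10 + 3/10*1/2, 7/10 + 3/10*7/10) = [17/20, 91/100) <- contains code 22/25
  'd': [7/10 + 3/10*7/10, 7/10 + 3/10*1/1) = [91/100, 1/1)
  emit 'a', narrow to [17/20, 91/100)

Answer: symbol=d low=7/10 high=1/1
symbol=a low=17/20 high=91/100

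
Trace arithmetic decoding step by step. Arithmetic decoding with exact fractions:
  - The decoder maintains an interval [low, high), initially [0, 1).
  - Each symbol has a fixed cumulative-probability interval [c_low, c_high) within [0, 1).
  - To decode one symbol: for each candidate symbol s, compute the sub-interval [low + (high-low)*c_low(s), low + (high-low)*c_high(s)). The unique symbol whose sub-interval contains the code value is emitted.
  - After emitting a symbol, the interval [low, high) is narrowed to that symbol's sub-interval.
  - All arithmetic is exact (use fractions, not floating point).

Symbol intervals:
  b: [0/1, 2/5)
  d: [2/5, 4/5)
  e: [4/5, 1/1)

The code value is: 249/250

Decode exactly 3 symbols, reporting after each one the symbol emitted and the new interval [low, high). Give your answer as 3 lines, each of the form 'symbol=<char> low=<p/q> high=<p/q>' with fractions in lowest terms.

Answer: symbol=e low=4/5 high=1/1
symbol=e low=24/25 high=1/1
symbol=e low=124/125 high=1/1

Derivation:
Step 1: interval [0/1, 1/1), width = 1/1 - 0/1 = 1/1
  'b': [0/1 + 1/1*0/1, 0/1 + 1/1*2/5) = [0/1, 2/5)
  'd': [0/1 + 1/1*2/5, 0/1 + 1/1*4/5) = [2/5, 4/5)
  'e': [0/1 + 1/1*4/5, 0/1 + 1/1*1/1) = [4/5, 1/1) <- contains code 249/250
  emit 'e', narrow to [4/5, 1/1)
Step 2: interval [4/5, 1/1), width = 1/1 - 4/5 = 1/5
  'b': [4/5 + 1/5*0/1, 4/5 + 1/5*2/5) = [4/5, 22/25)
  'd': [4/5 + 1/5*2/5, 4/5 + 1/5*4/5) = [22/25, 24/25)
  'e': [4/5 + 1/5*4/5, 4/5 + 1/5*1/1) = [24/25, 1/1) <- contains code 249/250
  emit 'e', narrow to [24/25, 1/1)
Step 3: interval [24/25, 1/1), width = 1/1 - 24/25 = 1/25
  'b': [24/25 + 1/25*0/1, 24/25 + 1/25*2/5) = [24/25, 122/125)
  'd': [24/25 + 1/25*2/5, 24/25 + 1/25*4/5) = [122/125, 124/125)
  'e': [24/25 + 1/25*4/5, 24/25 + 1/25*1/1) = [124/125, 1/1) <- contains code 249/250
  emit 'e', narrow to [124/125, 1/1)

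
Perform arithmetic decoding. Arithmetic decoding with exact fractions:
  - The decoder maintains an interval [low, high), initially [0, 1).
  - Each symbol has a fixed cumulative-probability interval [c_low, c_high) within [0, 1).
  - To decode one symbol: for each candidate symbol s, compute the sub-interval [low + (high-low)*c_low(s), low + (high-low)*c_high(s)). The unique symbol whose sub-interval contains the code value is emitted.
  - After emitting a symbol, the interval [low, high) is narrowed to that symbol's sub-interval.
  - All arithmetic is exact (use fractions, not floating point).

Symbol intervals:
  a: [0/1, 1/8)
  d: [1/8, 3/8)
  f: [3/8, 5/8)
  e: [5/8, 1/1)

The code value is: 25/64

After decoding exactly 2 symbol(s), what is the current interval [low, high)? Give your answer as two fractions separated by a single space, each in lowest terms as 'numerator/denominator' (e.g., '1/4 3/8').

Answer: 3/8 13/32

Derivation:
Step 1: interval [0/1, 1/1), width = 1/1 - 0/1 = 1/1
  'a': [0/1 + 1/1*0/1, 0/1 + 1/1*1/8) = [0/1, 1/8)
  'd': [0/1 + 1/1*1/8, 0/1 + 1/1*3/8) = [1/8, 3/8)
  'f': [0/1 + 1/1*3/8, 0/1 + 1/1*5/8) = [3/8, 5/8) <- contains code 25/64
  'e': [0/1 + 1/1*5/8, 0/1 + 1/1*1/1) = [5/8, 1/1)
  emit 'f', narrow to [3/8, 5/8)
Step 2: interval [3/8, 5/8), width = 5/8 - 3/8 = 1/4
  'a': [3/8 + 1/4*0/1, 3/8 + 1/4*1/8) = [3/8, 13/32) <- contains code 25/64
  'd': [3/8 + 1/4*1/8, 3/8 + 1/4*3/8) = [13/32, 15/32)
  'f': [3/8 + 1/4*3/8, 3/8 + 1/4*5/8) = [15/32, 17/32)
  'e': [3/8 + 1/4*5/8, 3/8 + 1/4*1/1) = [17/32, 5/8)
  emit 'a', narrow to [3/8, 13/32)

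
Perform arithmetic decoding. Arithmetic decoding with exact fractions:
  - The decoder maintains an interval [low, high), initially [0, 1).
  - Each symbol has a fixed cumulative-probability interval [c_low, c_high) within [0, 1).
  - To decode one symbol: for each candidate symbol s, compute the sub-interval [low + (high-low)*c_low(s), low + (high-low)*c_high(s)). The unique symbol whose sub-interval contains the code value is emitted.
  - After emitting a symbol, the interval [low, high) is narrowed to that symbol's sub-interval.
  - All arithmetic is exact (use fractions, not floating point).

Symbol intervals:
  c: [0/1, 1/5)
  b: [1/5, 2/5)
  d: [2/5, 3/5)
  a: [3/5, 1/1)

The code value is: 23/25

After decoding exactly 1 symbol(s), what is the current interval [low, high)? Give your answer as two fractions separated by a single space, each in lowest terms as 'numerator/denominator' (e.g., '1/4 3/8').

Step 1: interval [0/1, 1/1), width = 1/1 - 0/1 = 1/1
  'c': [0/1 + 1/1*0/1, 0/1 + 1/1*1/5) = [0/1, 1/5)
  'b': [0/1 + 1/1*1/5, 0/1 + 1/1*2/5) = [1/5, 2/5)
  'd': [0/1 + 1/1*2/5, 0/1 + 1/1*3/5) = [2/5, 3/5)
  'a': [0/1 + 1/1*3/5, 0/1 + 1/1*1/1) = [3/5, 1/1) <- contains code 23/25
  emit 'a', narrow to [3/5, 1/1)

Answer: 3/5 1/1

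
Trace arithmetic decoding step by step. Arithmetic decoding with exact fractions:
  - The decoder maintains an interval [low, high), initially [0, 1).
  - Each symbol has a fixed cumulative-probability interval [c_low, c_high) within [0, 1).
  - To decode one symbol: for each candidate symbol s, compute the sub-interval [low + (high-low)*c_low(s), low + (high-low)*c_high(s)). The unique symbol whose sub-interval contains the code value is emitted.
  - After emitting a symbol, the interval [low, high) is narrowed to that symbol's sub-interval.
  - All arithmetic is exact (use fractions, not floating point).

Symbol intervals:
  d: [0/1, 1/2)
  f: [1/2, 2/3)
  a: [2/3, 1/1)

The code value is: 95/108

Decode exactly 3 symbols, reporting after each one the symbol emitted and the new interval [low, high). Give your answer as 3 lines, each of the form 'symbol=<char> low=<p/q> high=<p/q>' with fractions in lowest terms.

Step 1: interval [0/1, 1/1), width = 1/1 - 0/1 = 1/1
  'd': [0/1 + 1/1*0/1, 0/1 + 1/1*1/2) = [0/1, 1/2)
  'f': [0/1 + 1/1*1/2, 0/1 + 1/1*2/3) = [1/2, 2/3)
  'a': [0/1 + 1/1*2/3, 0/1 + 1/1*1/1) = [2/3, 1/1) <- contains code 95/108
  emit 'a', narrow to [2/3, 1/1)
Step 2: interval [2/3, 1/1), width = 1/1 - 2/3 = 1/3
  'd': [2/3 + 1/3*0/1, 2/3 + 1/3*1/2) = [2/3, 5/6)
  'f': [2/3 + 1/3*1/2, 2/3 + 1/3*2/3) = [5/6, 8/9) <- contains code 95/108
  'a': [2/3 + 1/3*2/3, 2/3 + 1/3*1/1) = [8/9, 1/1)
  emit 'f', narrow to [5/6, 8/9)
Step 3: interval [5/6, 8/9), width = 8/9 - 5/6 = 1/18
  'd': [5/6 + 1/18*0/1, 5/6 + 1/18*1/2) = [5/6, 31/36)
  'f': [5/6 + 1/18*1/2, 5/6 + 1/18*2/3) = [31/36, 47/54)
  'a': [5/6 + 1/18*2/3, 5/6 + 1/18*1/1) = [47/54, 8/9) <- contains code 95/108
  emit 'a', narrow to [47/54, 8/9)

Answer: symbol=a low=2/3 high=1/1
symbol=f low=5/6 high=8/9
symbol=a low=47/54 high=8/9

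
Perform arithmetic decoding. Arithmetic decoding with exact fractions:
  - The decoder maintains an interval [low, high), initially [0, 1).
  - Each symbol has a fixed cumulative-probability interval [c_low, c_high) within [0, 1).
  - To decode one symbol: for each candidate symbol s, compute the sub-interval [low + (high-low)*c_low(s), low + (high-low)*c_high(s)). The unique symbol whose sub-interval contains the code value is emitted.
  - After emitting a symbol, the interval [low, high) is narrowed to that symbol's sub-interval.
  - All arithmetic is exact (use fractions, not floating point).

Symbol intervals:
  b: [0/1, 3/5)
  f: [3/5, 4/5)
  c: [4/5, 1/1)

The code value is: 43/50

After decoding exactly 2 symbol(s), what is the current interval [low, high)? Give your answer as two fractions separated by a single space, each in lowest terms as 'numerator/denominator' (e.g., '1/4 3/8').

Answer: 4/5 23/25

Derivation:
Step 1: interval [0/1, 1/1), width = 1/1 - 0/1 = 1/1
  'b': [0/1 + 1/1*0/1, 0/1 + 1/1*3/5) = [0/1, 3/5)
  'f': [0/1 + 1/1*3/5, 0/1 + 1/1*4/5) = [3/5, 4/5)
  'c': [0/1 + 1/1*4/5, 0/1 + 1/1*1/1) = [4/5, 1/1) <- contains code 43/50
  emit 'c', narrow to [4/5, 1/1)
Step 2: interval [4/5, 1/1), width = 1/1 - 4/5 = 1/5
  'b': [4/5 + 1/5*0/1, 4/5 + 1/5*3/5) = [4/5, 23/25) <- contains code 43/50
  'f': [4/5 + 1/5*3/5, 4/5 + 1/5*4/5) = [23/25, 24/25)
  'c': [4/5 + 1/5*4/5, 4/5 + 1/5*1/1) = [24/25, 1/1)
  emit 'b', narrow to [4/5, 23/25)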